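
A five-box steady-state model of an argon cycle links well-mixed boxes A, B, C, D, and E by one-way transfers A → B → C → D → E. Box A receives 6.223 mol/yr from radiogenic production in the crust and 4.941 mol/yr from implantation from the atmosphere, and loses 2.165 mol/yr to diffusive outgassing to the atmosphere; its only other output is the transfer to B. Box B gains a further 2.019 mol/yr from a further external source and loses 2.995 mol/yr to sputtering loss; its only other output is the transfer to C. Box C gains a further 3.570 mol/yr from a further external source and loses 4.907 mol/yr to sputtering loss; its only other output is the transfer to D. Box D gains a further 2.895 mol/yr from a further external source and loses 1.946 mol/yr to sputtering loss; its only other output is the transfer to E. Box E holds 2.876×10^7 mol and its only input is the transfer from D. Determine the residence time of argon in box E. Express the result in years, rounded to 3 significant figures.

3.77×10^6 yr

Box A: F(A→B) = (6.223 + 4.941) − 2.165 = 8.9990 mol/yr.
Box B: F(B→C) = (8.9990 + 2.019) − 2.995 = 8.0230 mol/yr.
Box C: F(C→D) = (8.0230 + 3.570) − 4.907 = 6.6860 mol/yr.
Box D: F(D→E) = (6.6860 + 2.895) − 1.946 = 7.6350 mol/yr.
Box E throughput = its input = 7.6350 mol/yr; τ = 2.876×10^7 / 7.6350 = 3.767×10^6 yr.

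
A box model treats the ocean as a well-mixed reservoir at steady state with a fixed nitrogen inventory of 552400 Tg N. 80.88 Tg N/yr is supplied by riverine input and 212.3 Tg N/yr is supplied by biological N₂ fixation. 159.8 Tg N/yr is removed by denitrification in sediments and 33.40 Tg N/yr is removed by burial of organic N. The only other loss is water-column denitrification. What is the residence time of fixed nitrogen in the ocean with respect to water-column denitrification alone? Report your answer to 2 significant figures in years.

At steady state ΣF_in = ΣF_out.
ΣF_in = 80.88 + 212.3 = 293.18 Tg N/yr.
Water-column denitrification flux = ΣF_in − (159.8 + 33.40) = 293.18 − 193.2 = 99.98 Tg N/yr.
τ = M / F = 552400 / 99.98 = 5525 yr.

5500 yr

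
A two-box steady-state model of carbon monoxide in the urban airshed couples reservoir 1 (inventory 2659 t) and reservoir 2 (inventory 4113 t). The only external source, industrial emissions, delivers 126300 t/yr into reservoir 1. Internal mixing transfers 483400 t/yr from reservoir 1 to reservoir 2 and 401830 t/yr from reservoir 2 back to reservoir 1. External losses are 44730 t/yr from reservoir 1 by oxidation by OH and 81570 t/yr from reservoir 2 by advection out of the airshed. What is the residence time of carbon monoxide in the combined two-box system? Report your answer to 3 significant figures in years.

Residence time in the combined system uses the total inventory and the total *external* removal — internal exchanges between the two boxes cancel.
M_total = 2659 + 4113 = 6772.0 t.
ΣF_external_out = 44730 + 81570 = 126300 t/yr.
τ = M_total / ΣF_ext = 6772.0 / 126300 = 0.05362 yr.

0.0536 yr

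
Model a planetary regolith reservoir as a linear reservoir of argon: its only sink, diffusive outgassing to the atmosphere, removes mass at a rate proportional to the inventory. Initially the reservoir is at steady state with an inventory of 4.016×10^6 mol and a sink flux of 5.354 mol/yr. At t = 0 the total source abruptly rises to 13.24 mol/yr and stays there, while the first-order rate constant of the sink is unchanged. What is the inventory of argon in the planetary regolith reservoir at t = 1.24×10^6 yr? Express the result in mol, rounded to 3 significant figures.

The sink rate constant is k = F₀/M₀ = 5.354/4.016×10^6 = 1.333×10^-6 yr⁻¹.
Solving dM/dt = F₁ − kM with M(0) = M₀ gives M(t) = F₁/k + (M₀ − F₁/k)·e^(−kt).
F₁/k = 13.24/1.333×10^-6 = 9.9312×10^6 mol; kt = 1.333×10^-6 × 1.24×10^6 = 1.653, e^(−kt) = 0.1915.
M(1.24×10^6) = 9.9312×10^6 + (4.016×10^6 − 9.9312×10^6) × 0.1915 = 9.9312×10^6 − 1.132×10^6 = 8.7988×10^6 mol.

8.80×10^6 mol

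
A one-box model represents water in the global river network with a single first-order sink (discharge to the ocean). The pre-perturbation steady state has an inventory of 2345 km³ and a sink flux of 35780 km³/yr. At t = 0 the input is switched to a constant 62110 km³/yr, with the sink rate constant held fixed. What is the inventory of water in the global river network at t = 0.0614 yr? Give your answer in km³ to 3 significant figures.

3390 km³

The sink rate constant is k = F₀/M₀ = 35780/2345 = 15.26 yr⁻¹.
Solving dM/dt = F₁ − kM with M(0) = M₀ gives M(t) = F₁/k + (M₀ − F₁/k)·e^(−kt).
F₁/k = 62110/15.26 = 4070.7 km³; kt = 15.26 × 0.0614 = 0.9368, e^(−kt) = 0.3919.
M(0.0614) = 4070.7 + (2345 − 4070.7) × 0.3919 = 4070.7 − 676.2 = 3394.4 km³.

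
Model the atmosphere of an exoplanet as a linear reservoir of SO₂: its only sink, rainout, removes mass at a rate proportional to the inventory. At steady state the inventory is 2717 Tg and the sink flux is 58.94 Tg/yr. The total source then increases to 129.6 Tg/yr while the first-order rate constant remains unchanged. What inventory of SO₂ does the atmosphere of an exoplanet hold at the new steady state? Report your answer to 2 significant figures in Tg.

Rate constant k = F/M = 58.94 / 2717 = 0.02169 yr⁻¹.
At the new steady state, source = k·M_new ⇒ M_new = 129.6 / 0.02169 = 5974 Tg.
(Equivalently M_new = M × F_new/F_old = 2717 × 129.6/58.94.)

6000 Tg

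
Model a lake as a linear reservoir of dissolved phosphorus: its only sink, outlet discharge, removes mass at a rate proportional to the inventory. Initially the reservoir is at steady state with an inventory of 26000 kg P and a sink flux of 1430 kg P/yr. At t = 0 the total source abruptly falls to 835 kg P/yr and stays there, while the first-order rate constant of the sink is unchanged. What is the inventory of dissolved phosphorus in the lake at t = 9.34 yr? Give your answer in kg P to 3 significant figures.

Residence time τ = M₀/F₀ = 18.18 yr. The eventual steady state is M_∞ = M₀·(F₁/F₀) = 26000 × 835/1430 = 15182 kg P.
The anomaly ΔM(t) = M(t) − M_∞ decays as ΔM₀·e^(−t/τ) with ΔM₀ = 26000 − 15182 = 10820 kg P.
At t = 9.34 yr, e^(−t/τ) = e^(−0.5137) = 0.5983, so ΔM = 6472 kg P and M = 15182 + 6472 = 21654 kg P.

21700 kg P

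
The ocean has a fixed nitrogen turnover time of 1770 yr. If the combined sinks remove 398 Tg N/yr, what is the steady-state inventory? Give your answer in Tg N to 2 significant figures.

700000 Tg N

τ = M/F ⇒ M = τ × F = 1770 × 398 = 704500 Tg N.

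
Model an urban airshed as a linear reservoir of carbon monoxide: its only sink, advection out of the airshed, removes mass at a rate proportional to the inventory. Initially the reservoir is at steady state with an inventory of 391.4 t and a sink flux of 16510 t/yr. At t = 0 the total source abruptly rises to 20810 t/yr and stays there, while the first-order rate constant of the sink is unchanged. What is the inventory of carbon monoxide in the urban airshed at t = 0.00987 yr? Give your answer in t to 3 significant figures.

426 t

τ = M₀/F₀ = 391.4/16510 = 0.02371 yr; rate constant k = 1/τ.
New steady state M_∞ = F₁/k = F₁·τ = 20810 × 0.02371 = 493.34 t.
M(t) = M_∞ + (M₀ − M_∞)·e^(−t/τ); t/τ = 0.00987/0.02371 = 0.4163, so e^(−t/τ) = 0.6595.
M(t) = 493.34 − 101.9 × 0.6595 = 426.11 t.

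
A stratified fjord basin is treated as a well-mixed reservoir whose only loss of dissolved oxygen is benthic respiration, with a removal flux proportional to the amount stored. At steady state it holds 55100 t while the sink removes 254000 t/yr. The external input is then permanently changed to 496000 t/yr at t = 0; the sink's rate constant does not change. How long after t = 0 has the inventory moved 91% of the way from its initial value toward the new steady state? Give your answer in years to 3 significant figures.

τ = M₀/F₀ = 55100/254000 = 0.2169 yr.
The remaining gap fraction is e^(−t/τ); 91% covered ⇒ e^(−t/τ) = 0.0900.
t = −τ ln(0.0900) = 0.2169 × 2.408 = 0.5224 yr.

0.522 yr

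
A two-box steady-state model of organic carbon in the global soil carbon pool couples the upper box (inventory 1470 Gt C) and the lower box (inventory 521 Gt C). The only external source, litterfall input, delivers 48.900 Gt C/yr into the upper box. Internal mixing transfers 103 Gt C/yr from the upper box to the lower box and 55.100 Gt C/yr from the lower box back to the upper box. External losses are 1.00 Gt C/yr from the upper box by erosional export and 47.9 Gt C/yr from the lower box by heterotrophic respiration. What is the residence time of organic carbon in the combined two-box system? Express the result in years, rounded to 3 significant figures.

For the system as a whole, the A↔B exchange is internal and contributes nothing to the throughput; only the external sinks remove mass.
M_total = 1470 + 521 = 1991.0 Gt C.
ΣF_external_out = 1.00 + 47.9 = 48.900 Gt C/yr.
τ = M_total / ΣF_ext = 1991.0 / 48.900 = 40.72 yr.

40.7 yr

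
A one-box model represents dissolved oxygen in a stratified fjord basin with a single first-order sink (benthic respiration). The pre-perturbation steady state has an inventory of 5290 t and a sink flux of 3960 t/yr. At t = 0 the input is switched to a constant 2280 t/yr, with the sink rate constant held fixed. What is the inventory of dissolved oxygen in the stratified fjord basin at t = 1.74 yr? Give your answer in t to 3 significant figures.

Residence time τ = M₀/F₀ = 1.336 yr. The eventual steady state is M_∞ = M₀·(F₁/F₀) = 5290 × 2280/3960 = 3045.8 t.
The anomaly ΔM(t) = M(t) − M_∞ decays as ΔM₀·e^(−t/τ) with ΔM₀ = 5290 − 3045.8 = 2244 t.
At t = 1.74 yr, e^(−t/τ) = e^(−1.303) = 0.2718, so ΔM = 610.1 t and M = 3045.8 + 610.1 = 3655.8 t.

3660 t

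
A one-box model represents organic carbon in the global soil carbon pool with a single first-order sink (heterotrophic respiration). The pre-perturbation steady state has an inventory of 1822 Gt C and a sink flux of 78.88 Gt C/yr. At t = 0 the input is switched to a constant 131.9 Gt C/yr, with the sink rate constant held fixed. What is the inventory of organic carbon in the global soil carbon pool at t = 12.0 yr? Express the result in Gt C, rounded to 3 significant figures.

The sink rate constant is k = F₀/M₀ = 78.88/1822 = 0.04329 yr⁻¹.
Solving dM/dt = F₁ − kM with M(0) = M₀ gives M(t) = F₁/k + (M₀ − F₁/k)·e^(−kt).
F₁/k = 131.9/0.04329 = 3046.7 Gt C; kt = 0.04329 × 12.0 = 0.5195, e^(−kt) = 0.5948.
M(12.0) = 3046.7 + (1822 − 3046.7) × 0.5948 = 3046.7 − 728.4 = 2318.2 Gt C.

2320 Gt C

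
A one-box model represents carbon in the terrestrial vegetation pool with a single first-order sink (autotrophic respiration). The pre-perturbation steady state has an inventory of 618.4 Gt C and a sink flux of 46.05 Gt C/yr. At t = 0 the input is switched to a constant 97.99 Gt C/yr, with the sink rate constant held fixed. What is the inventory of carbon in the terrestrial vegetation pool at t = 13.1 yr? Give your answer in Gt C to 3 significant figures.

Residence time τ = M₀/F₀ = 13.43 yr. The eventual steady state is M_∞ = M₀·(F₁/F₀) = 618.4 × 97.99/46.05 = 1315.9 Gt C.
The anomaly ΔM(t) = M(t) − M_∞ decays as ΔM₀·e^(−t/τ) with ΔM₀ = 618.4 − 1315.9 = −697.5 Gt C.
At t = 13.1 yr, e^(−t/τ) = e^(−0.9755) = 0.3770, so ΔM = −263.0 Gt C and M = 1315.9 − 263.0 = 1052.9 Gt C.

1050 Gt C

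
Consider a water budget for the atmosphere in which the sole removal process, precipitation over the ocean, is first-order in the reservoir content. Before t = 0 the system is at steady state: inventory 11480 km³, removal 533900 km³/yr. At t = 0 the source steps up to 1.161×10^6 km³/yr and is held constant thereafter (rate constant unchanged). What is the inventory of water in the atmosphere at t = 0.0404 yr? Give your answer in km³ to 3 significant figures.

Residence time τ = M₀/F₀ = 0.02150 yr. The eventual steady state is M_∞ = M₀·(F₁/F₀) = 11480 × 1.161×10^6/533900 = 24964 km³.
The anomaly ΔM(t) = M(t) − M_∞ decays as ΔM₀·e^(−t/τ) with ΔM₀ = 11480 − 24964 = −13480 km³.
At t = 0.0404 yr, e^(−t/τ) = e^(−1.879) = 0.1528, so ΔM = −2060 km³ and M = 24964 − 2060 = 22904 km³.

22900 km³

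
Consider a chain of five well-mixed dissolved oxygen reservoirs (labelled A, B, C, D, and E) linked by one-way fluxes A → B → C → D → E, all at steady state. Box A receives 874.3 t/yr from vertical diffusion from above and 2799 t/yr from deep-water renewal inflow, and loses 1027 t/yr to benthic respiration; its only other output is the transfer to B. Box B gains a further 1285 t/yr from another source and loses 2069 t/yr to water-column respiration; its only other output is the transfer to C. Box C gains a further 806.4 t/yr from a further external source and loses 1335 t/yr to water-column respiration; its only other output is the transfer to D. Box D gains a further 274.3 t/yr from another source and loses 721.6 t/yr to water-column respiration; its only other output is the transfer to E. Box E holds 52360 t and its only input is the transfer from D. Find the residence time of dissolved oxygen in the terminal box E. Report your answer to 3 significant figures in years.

59.1 yr

Box A: F(A→B) = (874.3 + 2799) − 1027 = 2646.3 t/yr.
Box B: F(B→C) = (2646.3 + 1285) − 2069 = 1862.3 t/yr.
Box C: F(C→D) = (1862.3 + 806.4) − 1335 = 1333.7 t/yr.
Box D: F(D→E) = (1333.7 + 274.3) − 721.6 = 886.40 t/yr.
Box E throughput = its input = 886.40 t/yr; τ = 52360 / 886.40 = 59.07 yr.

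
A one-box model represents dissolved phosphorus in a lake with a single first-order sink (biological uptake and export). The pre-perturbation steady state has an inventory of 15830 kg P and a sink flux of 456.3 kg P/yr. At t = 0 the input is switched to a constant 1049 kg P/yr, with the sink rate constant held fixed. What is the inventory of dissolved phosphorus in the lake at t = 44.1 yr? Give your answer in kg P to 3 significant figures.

τ = M₀/F₀ = 15830/456.3 = 34.69 yr; rate constant k = 1/τ.
New steady state M_∞ = F₁/k = F₁·τ = 1049 × 34.69 = 36392 kg P.
M(t) = M_∞ + (M₀ − M_∞)·e^(−t/τ); t/τ = 44.1/34.69 = 1.271, so e^(−t/τ) = 0.2805.
M(t) = 36392 − 20560 × 0.2805 = 30624 kg P.

30600 kg P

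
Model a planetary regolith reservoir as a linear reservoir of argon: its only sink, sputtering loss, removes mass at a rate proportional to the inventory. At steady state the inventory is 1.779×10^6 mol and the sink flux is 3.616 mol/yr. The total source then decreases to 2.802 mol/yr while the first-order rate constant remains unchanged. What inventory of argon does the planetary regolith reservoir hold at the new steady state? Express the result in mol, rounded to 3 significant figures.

Rate constant k = F/M = 3.616 / 1.779×10^6 = 2.033×10^-6 yr⁻¹.
At the new steady state, source = k·M_new ⇒ M_new = 2.802 / 2.033×10^-6 = 1.379×10^6 mol.
(Equivalently M_new = M × F_new/F_old = 1.779×10^6 × 2.802/3.616.)

1.38×10^6 mol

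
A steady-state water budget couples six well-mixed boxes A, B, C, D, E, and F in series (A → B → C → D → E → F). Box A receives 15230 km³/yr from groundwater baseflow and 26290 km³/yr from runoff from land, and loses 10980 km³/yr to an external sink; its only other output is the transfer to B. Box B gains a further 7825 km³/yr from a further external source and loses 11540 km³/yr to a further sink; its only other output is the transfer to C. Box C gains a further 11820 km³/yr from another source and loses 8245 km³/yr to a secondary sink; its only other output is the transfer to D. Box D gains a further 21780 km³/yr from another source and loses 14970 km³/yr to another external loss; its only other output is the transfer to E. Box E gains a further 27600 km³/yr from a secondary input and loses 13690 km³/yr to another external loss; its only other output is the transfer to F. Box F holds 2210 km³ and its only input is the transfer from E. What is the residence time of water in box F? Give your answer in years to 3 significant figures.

Box A: F(A→B) = (15230 + 26290) − 10980 = 30540 km³/yr.
Box B: F(B→C) = (30540 + 7825) − 11540 = 26825 km³/yr.
Box C: F(C→D) = (26825 + 11820) − 8245 = 30400 km³/yr.
Box D: F(D→E) = (30400 + 21780) − 14970 = 37210 km³/yr.
Box E: F(E→F) = (37210 + 27600) − 13690 = 51120 km³/yr.
Box F throughput = its input = 51120 km³/yr; τ = 2210 / 51120 = 0.04323 yr.

0.0432 yr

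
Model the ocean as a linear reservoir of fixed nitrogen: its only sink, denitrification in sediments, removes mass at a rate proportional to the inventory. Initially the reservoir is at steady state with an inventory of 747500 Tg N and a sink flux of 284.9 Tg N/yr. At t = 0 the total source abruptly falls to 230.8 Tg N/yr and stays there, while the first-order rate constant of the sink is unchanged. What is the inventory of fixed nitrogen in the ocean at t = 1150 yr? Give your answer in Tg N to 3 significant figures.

The sink rate constant is k = F₀/M₀ = 284.9/747500 = 0.0003811 yr⁻¹.
Solving dM/dt = F₁ − kM with M(0) = M₀ gives M(t) = F₁/k + (M₀ − F₁/k)·e^(−kt).
F₁/k = 230.8/0.0003811 = 605560 Tg N; kt = 0.0003811 × 1150 = 0.4383, e^(−kt) = 0.6451.
M(1150) = 605560 + (747500 − 605560) × 0.6451 = 605560 + 91570 = 697130 Tg N.

697000 Tg N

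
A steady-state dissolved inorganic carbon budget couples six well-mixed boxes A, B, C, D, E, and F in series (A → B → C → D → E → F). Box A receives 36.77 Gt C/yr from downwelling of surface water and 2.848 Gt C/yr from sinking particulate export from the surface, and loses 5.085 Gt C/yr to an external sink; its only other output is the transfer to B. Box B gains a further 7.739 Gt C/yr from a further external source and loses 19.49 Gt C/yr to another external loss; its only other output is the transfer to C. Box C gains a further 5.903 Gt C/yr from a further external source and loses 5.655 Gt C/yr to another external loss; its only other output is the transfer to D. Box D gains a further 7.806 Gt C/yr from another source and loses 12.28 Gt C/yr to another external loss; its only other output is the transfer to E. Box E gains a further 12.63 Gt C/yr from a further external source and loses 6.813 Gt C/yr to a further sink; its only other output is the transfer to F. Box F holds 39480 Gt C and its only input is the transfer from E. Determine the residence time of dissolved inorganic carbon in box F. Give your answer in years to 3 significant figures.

1620 yr

Box A: F(A→B) = (36.77 + 2.848) − 5.085 = 34.533 Gt C/yr.
Box B: F(B→C) = (34.533 + 7.739) − 19.49 = 22.782 Gt C/yr.
Box C: F(C→D) = (22.782 + 5.903) − 5.655 = 23.030 Gt C/yr.
Box D: F(D→E) = (23.030 + 7.806) − 12.28 = 18.556 Gt C/yr.
Box E: F(E→F) = (18.556 + 12.63) − 6.813 = 24.373 Gt C/yr.
Box F throughput = its input = 24.373 Gt C/yr; τ = 39480 / 24.373 = 1620 yr.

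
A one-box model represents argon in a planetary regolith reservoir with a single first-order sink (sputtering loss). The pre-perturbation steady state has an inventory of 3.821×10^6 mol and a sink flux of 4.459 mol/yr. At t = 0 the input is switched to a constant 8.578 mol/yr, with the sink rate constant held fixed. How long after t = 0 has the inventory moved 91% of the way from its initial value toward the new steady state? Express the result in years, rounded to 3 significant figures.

τ = M₀/F₀ = 3.821×10^6/4.459 = 856900 yr.
The remaining gap fraction is e^(−t/τ); 91% covered ⇒ e^(−t/τ) = 0.0900.
t = −τ ln(0.0900) = 856900 × 2.408 = 2.063×10^6 yr.

2.06×10^6 yr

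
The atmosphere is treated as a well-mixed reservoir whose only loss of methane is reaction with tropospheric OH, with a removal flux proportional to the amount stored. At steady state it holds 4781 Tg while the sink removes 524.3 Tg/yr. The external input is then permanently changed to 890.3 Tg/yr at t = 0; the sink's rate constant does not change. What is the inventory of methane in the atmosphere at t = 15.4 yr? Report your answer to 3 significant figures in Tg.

τ = M₀/F₀ = 4781/524.3 = 9.119 yr; rate constant k = 1/τ.
New steady state M_∞ = F₁/k = F₁·τ = 890.3 × 9.119 = 8118.5 Tg.
M(t) = M_∞ + (M₀ − M_∞)·e^(−t/τ); t/τ = 15.4/9.119 = 1.689, so e^(−t/τ) = 0.1847.
M(t) = 8118.5 − 3337 × 0.1847 = 7501.9 Tg.

7500 Tg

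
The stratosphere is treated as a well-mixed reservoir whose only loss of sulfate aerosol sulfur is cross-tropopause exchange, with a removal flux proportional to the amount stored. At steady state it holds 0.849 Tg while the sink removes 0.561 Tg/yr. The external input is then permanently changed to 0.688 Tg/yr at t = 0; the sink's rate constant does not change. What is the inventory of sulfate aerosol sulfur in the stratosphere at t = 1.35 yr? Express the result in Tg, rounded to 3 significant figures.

0.962 Tg

The sink rate constant is k = F₀/M₀ = 0.561/0.849 = 0.6608 yr⁻¹.
Solving dM/dt = F₁ − kM with M(0) = M₀ gives M(t) = F₁/k + (M₀ − F₁/k)·e^(−kt).
F₁/k = 0.688/0.6608 = 1.0412 Tg; kt = 0.6608 × 1.35 = 0.8920, e^(−kt) = 0.4098.
M(1.35) = 1.0412 + (0.849 − 1.0412) × 0.4098 = 1.0412 − 0.07877 = 0.96243 Tg.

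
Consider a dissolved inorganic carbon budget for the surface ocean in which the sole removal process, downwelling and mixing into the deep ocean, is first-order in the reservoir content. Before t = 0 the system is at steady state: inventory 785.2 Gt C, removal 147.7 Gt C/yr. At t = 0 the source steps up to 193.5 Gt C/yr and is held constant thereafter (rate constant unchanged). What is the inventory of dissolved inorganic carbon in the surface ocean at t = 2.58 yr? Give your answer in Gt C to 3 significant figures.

879 Gt C

The sink rate constant is k = F₀/M₀ = 147.7/785.2 = 0.1881 yr⁻¹.
Solving dM/dt = F₁ − kM with M(0) = M₀ gives M(t) = F₁/k + (M₀ − F₁/k)·e^(−kt).
F₁/k = 193.5/0.1881 = 1028.7 Gt C; kt = 0.1881 × 2.58 = 0.4853, e^(−kt) = 0.6155.
M(2.58) = 1028.7 + (785.2 − 1028.7) × 0.6155 = 1028.7 − 149.9 = 878.82 Gt C.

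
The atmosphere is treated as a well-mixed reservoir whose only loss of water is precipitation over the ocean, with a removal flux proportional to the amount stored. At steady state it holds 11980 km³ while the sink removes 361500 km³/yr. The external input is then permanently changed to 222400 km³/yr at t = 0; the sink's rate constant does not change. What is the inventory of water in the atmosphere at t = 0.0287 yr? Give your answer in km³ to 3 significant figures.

9310 km³

τ = M₀/F₀ = 11980/361500 = 0.03314 yr; rate constant k = 1/τ.
New steady state M_∞ = F₁/k = F₁·τ = 222400 × 0.03314 = 7370.3 km³.
M(t) = M_∞ + (M₀ − M_∞)·e^(−t/τ); t/τ = 0.0287/0.03314 = 0.8660, so e^(−t/τ) = 0.4206.
M(t) = 7370.3 + 4610 × 0.4206 = 9309.2 km³.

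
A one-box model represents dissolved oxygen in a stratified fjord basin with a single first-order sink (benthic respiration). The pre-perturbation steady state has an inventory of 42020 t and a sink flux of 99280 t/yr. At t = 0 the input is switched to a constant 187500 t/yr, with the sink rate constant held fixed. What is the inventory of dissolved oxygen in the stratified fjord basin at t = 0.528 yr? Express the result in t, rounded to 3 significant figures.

68600 t

τ = M₀/F₀ = 42020/99280 = 0.4232 yr; rate constant k = 1/τ.
New steady state M_∞ = F₁/k = F₁·τ = 187500 × 0.4232 = 79359 t.
M(t) = M_∞ + (M₀ − M_∞)·e^(−t/τ); t/τ = 0.528/0.4232 = 1.247, so e^(−t/τ) = 0.2872.
M(t) = 79359 − 37340 × 0.2872 = 68634 t.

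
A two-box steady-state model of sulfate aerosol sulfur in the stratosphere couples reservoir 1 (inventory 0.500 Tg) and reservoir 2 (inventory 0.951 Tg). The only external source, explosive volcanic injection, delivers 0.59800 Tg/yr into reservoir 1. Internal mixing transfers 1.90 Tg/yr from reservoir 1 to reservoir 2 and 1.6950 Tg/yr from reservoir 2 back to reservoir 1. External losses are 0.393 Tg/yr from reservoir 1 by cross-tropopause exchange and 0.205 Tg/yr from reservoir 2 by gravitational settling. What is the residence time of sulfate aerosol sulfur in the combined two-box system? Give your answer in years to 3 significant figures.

For the system as a whole, the A↔B exchange is internal and contributes nothing to the throughput; only the external sinks remove mass.
M_total = 0.500 + 0.951 = 1.4510 Tg.
ΣF_external_out = 0.393 + 0.205 = 0.59800 Tg/yr.
τ = M_total / ΣF_ext = 1.4510 / 0.59800 = 2.426 yr.

2.43 yr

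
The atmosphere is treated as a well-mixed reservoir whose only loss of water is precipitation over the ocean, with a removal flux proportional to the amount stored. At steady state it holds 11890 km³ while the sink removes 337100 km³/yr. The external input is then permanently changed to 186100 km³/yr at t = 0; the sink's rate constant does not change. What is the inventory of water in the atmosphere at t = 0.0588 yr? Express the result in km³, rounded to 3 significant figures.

τ = M₀/F₀ = 11890/337100 = 0.03527 yr; rate constant k = 1/τ.
New steady state M_∞ = F₁/k = F₁·τ = 186100 × 0.03527 = 6564.0 km³.
M(t) = M_∞ + (M₀ − M_∞)·e^(−t/τ); t/τ = 0.0588/0.03527 = 1.667, so e^(−t/τ) = 0.1888.
M(t) = 6564.0 + 5326 × 0.1888 = 7569.6 km³.

7570 km³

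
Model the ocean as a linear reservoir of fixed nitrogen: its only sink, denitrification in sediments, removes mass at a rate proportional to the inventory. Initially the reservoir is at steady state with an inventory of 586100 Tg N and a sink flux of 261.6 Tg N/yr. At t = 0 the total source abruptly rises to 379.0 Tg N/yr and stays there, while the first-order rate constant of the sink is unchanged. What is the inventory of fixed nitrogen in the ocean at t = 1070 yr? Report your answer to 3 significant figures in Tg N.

686000 Tg N

The sink rate constant is k = F₀/M₀ = 261.6/586100 = 0.0004463 yr⁻¹.
Solving dM/dt = F₁ − kM with M(0) = M₀ gives M(t) = F₁/k + (M₀ − F₁/k)·e^(−kt).
F₁/k = 379.0/0.0004463 = 849130 Tg N; kt = 0.0004463 × 1070 = 0.4776, e^(−kt) = 0.6203.
M(1070) = 849130 + (586100 − 849130) × 0.6203 = 849130 − 163200 = 685980 Tg N.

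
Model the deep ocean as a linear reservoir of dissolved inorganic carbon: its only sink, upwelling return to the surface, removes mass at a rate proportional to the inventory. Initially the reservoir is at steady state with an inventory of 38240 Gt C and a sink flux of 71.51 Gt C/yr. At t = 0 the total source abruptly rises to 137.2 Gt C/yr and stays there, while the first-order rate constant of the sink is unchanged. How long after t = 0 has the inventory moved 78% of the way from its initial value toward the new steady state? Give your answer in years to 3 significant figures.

810 yr

τ = M₀/F₀ = 38240/71.51 = 534.8 yr.
The remaining gap fraction is e^(−t/τ); 78% covered ⇒ e^(−t/τ) = 0.220.
t = −τ ln(0.220) = 534.8 × 1.514 = 809.7 yr.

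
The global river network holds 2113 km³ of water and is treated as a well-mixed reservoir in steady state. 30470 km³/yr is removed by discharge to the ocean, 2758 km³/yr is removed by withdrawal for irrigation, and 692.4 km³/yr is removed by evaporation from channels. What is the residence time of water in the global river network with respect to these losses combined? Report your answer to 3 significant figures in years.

Total removal = 30470 + 2758 + 692.4 = 33920 km³/yr.
τ = M / ΣF_out = 2113 / 33920 = 0.06229 yr.

0.0623 yr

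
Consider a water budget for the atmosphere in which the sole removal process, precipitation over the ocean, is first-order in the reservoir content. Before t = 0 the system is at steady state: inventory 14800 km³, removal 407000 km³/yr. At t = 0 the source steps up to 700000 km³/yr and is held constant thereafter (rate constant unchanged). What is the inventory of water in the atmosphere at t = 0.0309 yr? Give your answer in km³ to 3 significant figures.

The sink rate constant is k = F₀/M₀ = 407000/14800 = 27.50 yr⁻¹.
Solving dM/dt = F₁ − kM with M(0) = M₀ gives M(t) = F₁/k + (M₀ − F₁/k)·e^(−kt).
F₁/k = 700000/27.50 = 25455 km³; kt = 27.50 × 0.0309 = 0.8498, e^(−kt) = 0.4275.
M(0.0309) = 25455 + (14800 − 25455) × 0.4275 = 25455 − 4555 = 20899 km³.

20900 km³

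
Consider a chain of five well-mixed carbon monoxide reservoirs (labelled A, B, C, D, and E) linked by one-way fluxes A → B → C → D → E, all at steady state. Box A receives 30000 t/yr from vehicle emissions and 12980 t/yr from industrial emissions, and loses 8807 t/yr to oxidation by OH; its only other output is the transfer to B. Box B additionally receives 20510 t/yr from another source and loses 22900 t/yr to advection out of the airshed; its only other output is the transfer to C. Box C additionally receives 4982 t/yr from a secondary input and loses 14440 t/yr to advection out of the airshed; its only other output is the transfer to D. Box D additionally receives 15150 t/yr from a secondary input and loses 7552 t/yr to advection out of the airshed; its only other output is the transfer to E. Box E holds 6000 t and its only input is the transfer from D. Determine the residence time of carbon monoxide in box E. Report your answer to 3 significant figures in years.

0.201 yr

Box A: F(A→B) = (30000 + 12980) − 8807 = 34173 t/yr.
Box B: F(B→C) = (34173 + 20510) − 22900 = 31783 t/yr.
Box C: F(C→D) = (31783 + 4982) − 14440 = 22325 t/yr.
Box D: F(D→E) = (22325 + 15150) − 7552 = 29923 t/yr.
Box E throughput = its input = 29923 t/yr; τ = 6000 / 29923 = 0.2005 yr.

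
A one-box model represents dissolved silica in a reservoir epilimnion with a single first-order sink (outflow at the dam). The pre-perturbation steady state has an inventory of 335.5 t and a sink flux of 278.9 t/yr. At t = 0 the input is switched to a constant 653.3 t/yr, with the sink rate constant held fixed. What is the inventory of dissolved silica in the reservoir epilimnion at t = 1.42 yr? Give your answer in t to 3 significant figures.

648 t

τ = M₀/F₀ = 335.5/278.9 = 1.203 yr; rate constant k = 1/τ.
New steady state M_∞ = F₁/k = F₁·τ = 653.3 × 1.203 = 785.88 t.
M(t) = M_∞ + (M₀ − M_∞)·e^(−t/τ); t/τ = 1.42/1.203 = 1.180, so e^(−t/τ) = 0.3071.
M(t) = 785.88 − 450.4 × 0.3071 = 647.55 t.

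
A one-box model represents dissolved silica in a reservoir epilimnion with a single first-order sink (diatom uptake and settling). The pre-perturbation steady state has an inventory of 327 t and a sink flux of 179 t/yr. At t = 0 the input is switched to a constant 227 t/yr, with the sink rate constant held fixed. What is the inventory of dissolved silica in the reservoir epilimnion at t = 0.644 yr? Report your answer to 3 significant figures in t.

353 t

Residence time τ = M₀/F₀ = 1.827 yr. The eventual steady state is M_∞ = M₀·(F₁/F₀) = 327 × 227/179 = 414.69 t.
The anomaly ΔM(t) = M(t) − M_∞ decays as ΔM₀·e^(−t/τ) with ΔM₀ = 327 − 414.69 = −87.69 t.
At t = 0.644 yr, e^(−t/τ) = e^(−0.3525) = 0.7029, so ΔM = −61.64 t and M = 414.69 − 61.64 = 353.05 t.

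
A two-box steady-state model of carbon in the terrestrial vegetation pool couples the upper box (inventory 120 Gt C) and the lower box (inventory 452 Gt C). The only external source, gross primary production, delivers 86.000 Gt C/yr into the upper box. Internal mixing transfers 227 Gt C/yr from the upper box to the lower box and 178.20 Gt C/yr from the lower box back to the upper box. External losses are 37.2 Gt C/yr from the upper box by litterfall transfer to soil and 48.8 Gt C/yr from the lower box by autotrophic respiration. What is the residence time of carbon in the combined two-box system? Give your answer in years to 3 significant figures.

Treat the two boxes together as one reservoir: the mixing fluxes between them are internal recycling, so τ = ΣM / Σ(external losses).
M_total = 120 + 452 = 572.00 Gt C.
ΣF_external_out = 37.2 + 48.8 = 86.000 Gt C/yr.
τ = M_total / ΣF_ext = 572.00 / 86.000 = 6.651 yr.

6.65 yr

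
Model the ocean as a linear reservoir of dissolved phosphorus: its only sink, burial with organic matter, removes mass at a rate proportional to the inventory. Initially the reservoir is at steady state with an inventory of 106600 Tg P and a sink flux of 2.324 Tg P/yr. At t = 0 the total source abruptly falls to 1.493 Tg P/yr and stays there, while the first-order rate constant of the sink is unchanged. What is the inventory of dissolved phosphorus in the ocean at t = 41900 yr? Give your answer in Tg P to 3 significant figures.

83800 Tg P

The sink rate constant is k = F₀/M₀ = 2.324/106600 = 2.180×10^-5 yr⁻¹.
Solving dM/dt = F₁ − kM with M(0) = M₀ gives M(t) = F₁/k + (M₀ − F₁/k)·e^(−kt).
F₁/k = 1.493/2.180×10^-5 = 68483 Tg P; kt = 2.180×10^-5 × 41900 = 0.9135, e^(−kt) = 0.4011.
M(41900) = 68483 + (106600 − 68483) × 0.4011 = 68483 + 15290 = 83773 Tg P.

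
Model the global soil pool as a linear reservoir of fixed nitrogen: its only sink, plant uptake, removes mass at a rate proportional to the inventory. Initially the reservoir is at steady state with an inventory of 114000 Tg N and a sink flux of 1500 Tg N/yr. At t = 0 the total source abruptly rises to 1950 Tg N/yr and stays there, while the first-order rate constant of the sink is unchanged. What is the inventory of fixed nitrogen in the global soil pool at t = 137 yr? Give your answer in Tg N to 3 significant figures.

The sink rate constant is k = F₀/M₀ = 1500/114000 = 0.01316 yr⁻¹.
Solving dM/dt = F₁ − kM with M(0) = M₀ gives M(t) = F₁/k + (M₀ − F₁/k)·e^(−kt).
F₁/k = 1950/0.01316 = 148200 Tg N; kt = 0.01316 × 137 = 1.803, e^(−kt) = 0.1649.
M(137) = 148200 + (114000 − 148200) × 0.1649 = 148200 − 5638 = 142560 Tg N.

143000 Tg N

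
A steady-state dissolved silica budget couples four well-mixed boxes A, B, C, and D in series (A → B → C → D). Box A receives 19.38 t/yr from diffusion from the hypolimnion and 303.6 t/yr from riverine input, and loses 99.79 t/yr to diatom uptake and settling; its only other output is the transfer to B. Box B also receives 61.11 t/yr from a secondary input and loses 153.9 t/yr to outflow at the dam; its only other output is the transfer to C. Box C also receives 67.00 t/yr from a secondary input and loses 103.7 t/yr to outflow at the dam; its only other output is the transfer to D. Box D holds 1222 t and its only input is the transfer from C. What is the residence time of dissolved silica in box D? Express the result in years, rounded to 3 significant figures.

13.0 yr

Box A: F(A→B) = (19.38 + 303.6) − 99.79 = 223.19 t/yr.
Box B: F(B→C) = (223.19 + 61.11) − 153.9 = 130.40 t/yr.
Box C: F(C→D) = (130.40 + 67.00) − 103.7 = 93.700 t/yr.
Box D throughput = its input = 93.700 t/yr; τ = 1222 / 93.700 = 13.04 yr.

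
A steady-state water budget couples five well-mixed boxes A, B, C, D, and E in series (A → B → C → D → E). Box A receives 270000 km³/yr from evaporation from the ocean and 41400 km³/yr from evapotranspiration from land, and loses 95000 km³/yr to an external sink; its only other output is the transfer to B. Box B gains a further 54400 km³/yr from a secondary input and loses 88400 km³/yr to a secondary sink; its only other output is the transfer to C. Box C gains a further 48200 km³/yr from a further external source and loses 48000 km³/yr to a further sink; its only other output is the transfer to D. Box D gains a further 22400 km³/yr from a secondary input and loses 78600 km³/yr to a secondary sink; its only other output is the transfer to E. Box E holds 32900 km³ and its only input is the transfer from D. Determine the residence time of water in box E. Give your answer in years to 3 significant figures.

0.260 yr

Box A: F(A→B) = (270000 + 41400) − 95000 = 216400 km³/yr.
Box B: F(B→C) = (216400 + 54400) − 88400 = 182400 km³/yr.
Box C: F(C→D) = (182400 + 48200) − 48000 = 182600 km³/yr.
Box D: F(D→E) = (182600 + 22400) − 78600 = 126400 km³/yr.
Box E throughput = its input = 126400 km³/yr; τ = 32900 / 126400 = 0.2603 yr.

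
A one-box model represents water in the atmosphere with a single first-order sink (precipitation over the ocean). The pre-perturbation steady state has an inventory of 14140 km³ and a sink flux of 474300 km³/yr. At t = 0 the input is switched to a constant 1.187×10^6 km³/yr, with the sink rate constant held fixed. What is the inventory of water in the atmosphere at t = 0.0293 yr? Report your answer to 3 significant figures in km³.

Residence time τ = M₀/F₀ = 0.02981 yr. The eventual steady state is M_∞ = M₀·(F₁/F₀) = 14140 × 1.187×10^6/474300 = 35387 km³.
The anomaly ΔM(t) = M(t) − M_∞ decays as ΔM₀·e^(−t/τ) with ΔM₀ = 14140 − 35387 = −21250 km³.
At t = 0.0293 yr, e^(−t/τ) = e^(−0.9828) = 0.3743, so ΔM = −7952 km³ and M = 35387 − 7952 = 27435 km³.

27400 km³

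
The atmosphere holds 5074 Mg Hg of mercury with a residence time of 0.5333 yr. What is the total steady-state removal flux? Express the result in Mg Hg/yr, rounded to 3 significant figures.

F = M / τ = 5074 / 0.5333 = 9514 Mg Hg/yr.

9510 Mg Hg/yr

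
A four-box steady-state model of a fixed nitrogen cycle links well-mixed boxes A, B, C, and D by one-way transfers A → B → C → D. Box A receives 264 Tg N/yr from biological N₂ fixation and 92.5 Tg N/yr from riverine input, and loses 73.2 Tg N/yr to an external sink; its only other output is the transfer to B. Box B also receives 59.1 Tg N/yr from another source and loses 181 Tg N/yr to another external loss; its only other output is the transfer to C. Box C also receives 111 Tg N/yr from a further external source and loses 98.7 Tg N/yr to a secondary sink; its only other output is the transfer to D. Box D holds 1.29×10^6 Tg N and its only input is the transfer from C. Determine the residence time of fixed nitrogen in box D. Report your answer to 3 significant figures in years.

Box A: F(A→B) = (264 + 92.5) − 73.2 = 283.30 Tg N/yr.
Box B: F(B→C) = (283.30 + 59.1) − 181 = 161.40 Tg N/yr.
Box C: F(C→D) = (161.40 + 111) − 98.7 = 173.70 Tg N/yr.
Box D throughput = its input = 173.70 Tg N/yr; τ = 1.29×10^6 / 173.70 = 7427 yr.

7430 yr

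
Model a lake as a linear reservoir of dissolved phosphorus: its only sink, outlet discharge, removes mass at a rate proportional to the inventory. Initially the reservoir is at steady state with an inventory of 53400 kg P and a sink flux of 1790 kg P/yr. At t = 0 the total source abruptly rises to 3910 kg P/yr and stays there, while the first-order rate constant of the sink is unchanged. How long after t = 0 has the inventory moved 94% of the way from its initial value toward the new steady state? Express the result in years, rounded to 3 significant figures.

τ = M₀/F₀ = 53400/1790 = 29.83 yr.
The remaining gap fraction is e^(−t/τ); 94% covered ⇒ e^(−t/τ) = 0.0600.
t = −τ ln(0.0600) = 29.83 × 2.813 = 83.93 yr.

83.9 yr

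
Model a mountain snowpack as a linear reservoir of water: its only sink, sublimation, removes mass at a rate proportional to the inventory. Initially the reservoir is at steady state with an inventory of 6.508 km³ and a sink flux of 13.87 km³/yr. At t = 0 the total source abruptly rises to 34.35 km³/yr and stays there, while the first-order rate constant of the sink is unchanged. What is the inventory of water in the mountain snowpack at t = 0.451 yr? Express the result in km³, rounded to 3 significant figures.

τ = M₀/F₀ = 6.508/13.87 = 0.4692 yr; rate constant k = 1/τ.
New steady state M_∞ = F₁/k = F₁·τ = 34.35 × 0.4692 = 16.118 km³.
M(t) = M_∞ + (M₀ − M_∞)·e^(−t/τ); t/τ = 0.451/0.4692 = 0.9612, so e^(−t/τ) = 0.3824.
M(t) = 16.118 − 9.610 × 0.3824 = 12.442 km³.

12.4 km³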